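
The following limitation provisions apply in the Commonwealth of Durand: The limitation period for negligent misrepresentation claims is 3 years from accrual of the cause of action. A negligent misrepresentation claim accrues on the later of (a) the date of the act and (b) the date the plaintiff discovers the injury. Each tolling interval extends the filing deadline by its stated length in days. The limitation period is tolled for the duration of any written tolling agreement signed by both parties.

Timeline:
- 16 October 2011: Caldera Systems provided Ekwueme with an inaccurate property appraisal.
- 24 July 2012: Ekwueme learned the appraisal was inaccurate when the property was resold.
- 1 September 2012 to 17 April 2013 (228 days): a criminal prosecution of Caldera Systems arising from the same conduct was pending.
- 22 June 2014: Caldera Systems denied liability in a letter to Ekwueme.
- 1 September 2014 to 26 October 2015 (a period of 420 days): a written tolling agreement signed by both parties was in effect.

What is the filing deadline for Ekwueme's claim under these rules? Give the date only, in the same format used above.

16 September 2016

The claim accrued on 24 July 2012 — the later of the 16 October 2011 act and the 24 July 2012 discovery.
3 years from 24 July 2012 is 24 July 2015.
The written tolling agreement from 1 September 2014 to 26 October 2015 tolled the period for 420 days, extending the deadline to 16 September 2016.
No stated provision tolls the period for a criminal prosecution, so the interval from 1 September 2012 to 17 April 2013 has no effect on the deadline.
Nothing else in the chronology tolls or restarts the period.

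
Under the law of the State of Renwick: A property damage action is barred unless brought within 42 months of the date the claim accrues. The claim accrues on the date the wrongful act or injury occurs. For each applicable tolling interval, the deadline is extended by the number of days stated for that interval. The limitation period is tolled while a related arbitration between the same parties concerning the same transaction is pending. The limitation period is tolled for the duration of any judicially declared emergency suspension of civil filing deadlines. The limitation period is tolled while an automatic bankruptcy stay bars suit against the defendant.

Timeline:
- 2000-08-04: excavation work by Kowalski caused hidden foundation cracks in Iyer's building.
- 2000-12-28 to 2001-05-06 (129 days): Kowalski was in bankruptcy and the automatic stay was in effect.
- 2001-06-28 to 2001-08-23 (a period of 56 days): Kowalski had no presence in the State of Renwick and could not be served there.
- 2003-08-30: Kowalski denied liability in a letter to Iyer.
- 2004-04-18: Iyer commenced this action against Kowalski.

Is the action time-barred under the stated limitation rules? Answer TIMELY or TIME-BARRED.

TIMELY

The claim accrued on 2000-08-04, when the wrongful act occurred.
Adding the 42 months base period to 2000-08-04 gives a deadline of 2004-02-04, before any tolling.
Because the automatic bankruptcy stay ran from 2000-12-28 to 2001-05-06, the deadline is extended by 129 days to 2004-06-12.
The defendant's absence from the jurisdiction from 2001-06-28 to 2001-08-23 does not toll the period, because no stated rule makes the defendant's absence a tolling event.
None of the other events listed affects the running of the period under the stated rules.
Iyer filed on 2004-04-18, before the 2004-06-12 deadline, so the action is timely.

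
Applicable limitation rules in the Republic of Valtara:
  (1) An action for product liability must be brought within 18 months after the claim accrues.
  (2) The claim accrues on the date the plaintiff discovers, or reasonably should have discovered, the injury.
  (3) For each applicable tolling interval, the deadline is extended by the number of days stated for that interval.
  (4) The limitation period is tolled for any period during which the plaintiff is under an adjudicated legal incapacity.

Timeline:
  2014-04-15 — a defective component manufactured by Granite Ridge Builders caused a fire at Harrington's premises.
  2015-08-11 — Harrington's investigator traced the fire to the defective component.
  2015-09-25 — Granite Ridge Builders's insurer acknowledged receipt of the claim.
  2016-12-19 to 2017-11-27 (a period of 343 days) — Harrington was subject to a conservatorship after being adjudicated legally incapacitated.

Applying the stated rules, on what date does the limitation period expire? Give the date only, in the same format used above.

2018-01-20

Accrual is tied to discovery, so the period began on 2015-08-11 rather than on 2014-04-15 when the act occurred.
18 months from 2015-08-11 is 2017-02-11.
The plaintiff's legal incapacity from 2016-12-19 to 2017-11-27 tolled the period for 343 days, extending the deadline to 2018-01-20.
Nothing else in the chronology tolls or restarts the period.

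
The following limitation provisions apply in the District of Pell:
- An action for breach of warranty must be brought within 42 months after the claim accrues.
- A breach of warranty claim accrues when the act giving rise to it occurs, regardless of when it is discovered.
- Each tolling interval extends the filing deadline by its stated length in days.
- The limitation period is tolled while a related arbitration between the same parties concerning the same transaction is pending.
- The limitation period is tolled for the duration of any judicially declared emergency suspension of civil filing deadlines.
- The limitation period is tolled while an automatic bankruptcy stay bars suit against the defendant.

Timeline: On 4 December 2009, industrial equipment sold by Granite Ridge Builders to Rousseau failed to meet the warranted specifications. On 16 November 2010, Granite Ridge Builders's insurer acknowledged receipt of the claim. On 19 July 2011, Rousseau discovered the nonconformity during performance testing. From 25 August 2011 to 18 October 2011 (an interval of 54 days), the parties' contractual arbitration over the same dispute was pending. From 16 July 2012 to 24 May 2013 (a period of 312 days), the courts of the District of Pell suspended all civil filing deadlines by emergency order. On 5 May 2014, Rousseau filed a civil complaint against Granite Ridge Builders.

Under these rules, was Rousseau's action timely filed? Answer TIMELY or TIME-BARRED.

The claim accrued on 4 December 2009, when the wrongful act occurred; under the stated occurrence rule the 19 July 2011 discovery does not delay accrual.
Adding the 42 months base period to 4 December 2009 gives a deadline of 4 June 2013, before any tolling.
Because the pending related arbitration ran from 25 August 2011 to 18 October 2011, the deadline is extended by 54 days to 28 July 2013.
The period was tolled for 312 days by the emergency suspension of filing deadlines (16 July 2012 to 24 May 2013), pushing the deadline to 5 June 2014.
Nothing else in the chronology tolls or restarts the period.
Filing on 5 May 2014 beat the 5 June 2014 deadline — the action is timely.

TIMELY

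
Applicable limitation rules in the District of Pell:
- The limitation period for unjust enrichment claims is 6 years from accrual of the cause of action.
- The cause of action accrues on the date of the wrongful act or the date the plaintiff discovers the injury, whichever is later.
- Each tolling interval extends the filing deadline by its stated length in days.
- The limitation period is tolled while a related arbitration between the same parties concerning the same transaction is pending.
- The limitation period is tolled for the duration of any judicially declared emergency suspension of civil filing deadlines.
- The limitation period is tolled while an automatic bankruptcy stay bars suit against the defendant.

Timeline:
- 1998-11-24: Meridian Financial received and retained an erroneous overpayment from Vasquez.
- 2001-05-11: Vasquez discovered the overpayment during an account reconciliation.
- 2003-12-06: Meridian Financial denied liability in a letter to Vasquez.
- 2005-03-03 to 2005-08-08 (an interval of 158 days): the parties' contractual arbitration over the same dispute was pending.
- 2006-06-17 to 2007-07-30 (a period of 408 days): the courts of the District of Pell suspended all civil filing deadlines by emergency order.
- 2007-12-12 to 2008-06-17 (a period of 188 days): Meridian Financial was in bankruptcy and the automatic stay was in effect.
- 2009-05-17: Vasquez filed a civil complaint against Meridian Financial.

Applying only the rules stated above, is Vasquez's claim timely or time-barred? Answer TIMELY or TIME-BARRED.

Taking the later of the act (1998-11-24) and discovery (2001-05-11), the claim accrued on 2001-05-11.
6 years from 2001-05-11 is 2007-05-11.
The period was tolled for 158 days by the pending related arbitration (2005-03-03 to 2005-08-08), pushing the deadline to 2007-10-16.
Because the emergency suspension of filing deadlines ran from 2006-06-17 to 2007-07-30, the deadline is extended by 408 days to 2008-11-27.
The automatic bankruptcy stay from 2007-12-12 to 2008-06-17 tolled the period for 188 days, extending the deadline to 2009-06-03.
Nothing else in the chronology tolls or restarts the period.
Vasquez filed on 2009-05-17, before the 2009-06-03 deadline, so the action is timely.

TIMELY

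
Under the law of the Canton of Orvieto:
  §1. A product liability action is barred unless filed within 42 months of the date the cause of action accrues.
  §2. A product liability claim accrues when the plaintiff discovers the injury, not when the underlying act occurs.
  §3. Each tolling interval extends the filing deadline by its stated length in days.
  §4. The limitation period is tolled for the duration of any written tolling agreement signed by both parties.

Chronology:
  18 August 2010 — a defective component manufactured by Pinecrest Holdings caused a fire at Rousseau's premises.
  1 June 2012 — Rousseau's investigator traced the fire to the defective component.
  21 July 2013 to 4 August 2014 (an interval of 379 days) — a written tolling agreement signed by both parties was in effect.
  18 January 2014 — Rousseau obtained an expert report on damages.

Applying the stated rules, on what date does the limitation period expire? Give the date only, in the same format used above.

Under the discovery rule, the claim accrued on 1 June 2012, when Rousseau discovered the injury — not on the 18 August 2010 date of the underlying act.
42 months from 1 June 2012 is 1 December 2015.
The written tolling agreement from 21 July 2013 to 4 August 2014 tolled the period for 379 days, extending the deadline to 14 December 2016.
The other events in the timeline have no effect on the limitation period under the stated rules.

14 December 2016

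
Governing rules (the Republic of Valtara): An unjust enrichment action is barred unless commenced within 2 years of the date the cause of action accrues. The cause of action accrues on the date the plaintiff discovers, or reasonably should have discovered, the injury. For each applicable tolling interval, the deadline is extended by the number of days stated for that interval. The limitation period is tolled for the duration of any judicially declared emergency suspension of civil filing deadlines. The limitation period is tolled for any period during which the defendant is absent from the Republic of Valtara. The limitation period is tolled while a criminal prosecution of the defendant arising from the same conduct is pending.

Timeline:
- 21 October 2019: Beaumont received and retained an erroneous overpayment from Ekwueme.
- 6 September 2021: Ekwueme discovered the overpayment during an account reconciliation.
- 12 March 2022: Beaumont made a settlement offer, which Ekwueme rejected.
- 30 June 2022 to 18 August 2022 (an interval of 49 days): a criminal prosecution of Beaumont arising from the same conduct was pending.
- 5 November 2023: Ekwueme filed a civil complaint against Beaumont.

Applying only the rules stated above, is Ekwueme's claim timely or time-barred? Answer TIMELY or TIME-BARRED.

TIME-BARRED

Accrual is tied to discovery, so the period began on 6 September 2021 rather than on 21 October 2019 when the act occurred.
2 years from 6 September 2021 is 6 September 2023.
The pending criminal prosecution from 30 June 2022 to 18 August 2022 tolled the period for 49 days, extending the deadline to 25 October 2023.
Nothing else in the chronology tolls or restarts the period.
Filing on 5 November 2023 missed the 25 October 2023 deadline — the action is time-barred.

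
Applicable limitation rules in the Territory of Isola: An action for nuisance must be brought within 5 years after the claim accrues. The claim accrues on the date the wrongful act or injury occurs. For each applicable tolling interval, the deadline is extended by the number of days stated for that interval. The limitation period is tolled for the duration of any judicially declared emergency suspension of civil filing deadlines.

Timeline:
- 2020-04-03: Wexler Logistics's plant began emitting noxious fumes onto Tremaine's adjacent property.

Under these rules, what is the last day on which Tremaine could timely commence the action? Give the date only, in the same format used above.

2025-04-03

The claim accrued on 2020-04-03, when the wrongful act occurred.
The untolled deadline — 5 years after 2020-04-03 — is 2025-04-03.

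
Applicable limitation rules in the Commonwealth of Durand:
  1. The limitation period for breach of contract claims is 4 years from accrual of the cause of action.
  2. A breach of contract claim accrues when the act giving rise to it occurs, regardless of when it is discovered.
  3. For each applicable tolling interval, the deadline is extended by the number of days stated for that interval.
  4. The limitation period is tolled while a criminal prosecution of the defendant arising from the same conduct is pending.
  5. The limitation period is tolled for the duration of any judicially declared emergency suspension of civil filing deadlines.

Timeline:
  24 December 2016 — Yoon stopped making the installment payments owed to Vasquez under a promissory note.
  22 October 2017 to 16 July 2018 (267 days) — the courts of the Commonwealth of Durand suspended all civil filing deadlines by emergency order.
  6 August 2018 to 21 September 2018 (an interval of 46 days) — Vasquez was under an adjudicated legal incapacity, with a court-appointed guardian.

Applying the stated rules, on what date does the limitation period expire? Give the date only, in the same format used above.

17 September 2021

The claim accrued on 24 December 2016, when the wrongful act occurred.
The untolled deadline — 4 years after 24 December 2016 — is 24 December 2020.
The emergency suspension of filing deadlines from 22 October 2017 to 16 July 2018 tolled the period for 267 days, extending the deadline to 17 September 2021.
The plaintiff's legal incapacity from 6 August 2018 to 21 September 2018 does not toll the period, because no stated rule makes the plaintiff's incapacity a tolling event.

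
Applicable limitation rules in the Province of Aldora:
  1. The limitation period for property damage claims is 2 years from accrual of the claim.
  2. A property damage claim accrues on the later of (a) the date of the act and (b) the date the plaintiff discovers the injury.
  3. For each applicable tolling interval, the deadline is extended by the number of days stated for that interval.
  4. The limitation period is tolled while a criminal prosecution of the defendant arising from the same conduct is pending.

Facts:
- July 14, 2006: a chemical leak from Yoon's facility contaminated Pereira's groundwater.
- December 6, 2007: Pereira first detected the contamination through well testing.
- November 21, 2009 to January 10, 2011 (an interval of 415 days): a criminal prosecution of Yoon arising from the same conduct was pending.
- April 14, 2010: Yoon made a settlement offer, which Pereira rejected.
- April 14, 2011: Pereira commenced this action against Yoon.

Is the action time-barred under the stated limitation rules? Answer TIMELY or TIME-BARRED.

Because discovery on December 6, 2007 post-dates the July 14, 2006 act, accrual under the later-of rule falls on December 6, 2007.
The untolled deadline — 2 years after December 6, 2007 — is December 6, 2009.
The period was tolled for 415 days by the pending criminal prosecution (November 21, 2009 to January 10, 2011), pushing the deadline to January 25, 2011.
The other events in the timeline have no effect on the limitation period under the stated rules.
Filing on April 14, 2011 missed the January 25, 2011 deadline — the action is time-barred.

TIME-BARRED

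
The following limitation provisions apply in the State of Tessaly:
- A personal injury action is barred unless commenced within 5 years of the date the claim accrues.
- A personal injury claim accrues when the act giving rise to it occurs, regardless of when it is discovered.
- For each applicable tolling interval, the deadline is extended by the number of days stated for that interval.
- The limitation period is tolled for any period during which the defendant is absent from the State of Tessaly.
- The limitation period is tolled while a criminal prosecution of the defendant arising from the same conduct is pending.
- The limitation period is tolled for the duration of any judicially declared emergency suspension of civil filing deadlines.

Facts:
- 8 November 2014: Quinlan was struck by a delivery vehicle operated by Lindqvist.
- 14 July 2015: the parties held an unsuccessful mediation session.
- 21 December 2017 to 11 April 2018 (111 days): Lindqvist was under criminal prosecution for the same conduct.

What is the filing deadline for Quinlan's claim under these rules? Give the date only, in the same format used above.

The claim accrued on 8 November 2014, the date of the act.
The untolled deadline — 5 years after 8 November 2014 — is 8 November 2019.
Because the pending criminal prosecution ran from 21 December 2017 to 11 April 2018, the deadline is extended by 111 days to 27 February 2020.
Nothing else in the chronology tolls or restarts the period.

27 February 2020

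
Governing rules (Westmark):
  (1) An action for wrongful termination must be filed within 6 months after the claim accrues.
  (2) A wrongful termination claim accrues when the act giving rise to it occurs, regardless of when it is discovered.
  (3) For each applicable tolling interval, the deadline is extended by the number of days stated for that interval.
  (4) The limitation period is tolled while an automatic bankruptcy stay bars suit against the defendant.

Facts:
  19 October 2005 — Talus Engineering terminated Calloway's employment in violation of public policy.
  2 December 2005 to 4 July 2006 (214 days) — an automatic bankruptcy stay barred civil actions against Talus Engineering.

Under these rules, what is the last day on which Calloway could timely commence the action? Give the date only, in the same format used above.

19 November 2006

The limitation period began to run on 19 October 2005.
Adding the 6 months base period to 19 October 2005 gives a deadline of 19 April 2006, before any tolling.
The automatic bankruptcy stay from 2 December 2005 to 4 July 2006 tolled the period for 214 days, extending the deadline to 19 November 2006.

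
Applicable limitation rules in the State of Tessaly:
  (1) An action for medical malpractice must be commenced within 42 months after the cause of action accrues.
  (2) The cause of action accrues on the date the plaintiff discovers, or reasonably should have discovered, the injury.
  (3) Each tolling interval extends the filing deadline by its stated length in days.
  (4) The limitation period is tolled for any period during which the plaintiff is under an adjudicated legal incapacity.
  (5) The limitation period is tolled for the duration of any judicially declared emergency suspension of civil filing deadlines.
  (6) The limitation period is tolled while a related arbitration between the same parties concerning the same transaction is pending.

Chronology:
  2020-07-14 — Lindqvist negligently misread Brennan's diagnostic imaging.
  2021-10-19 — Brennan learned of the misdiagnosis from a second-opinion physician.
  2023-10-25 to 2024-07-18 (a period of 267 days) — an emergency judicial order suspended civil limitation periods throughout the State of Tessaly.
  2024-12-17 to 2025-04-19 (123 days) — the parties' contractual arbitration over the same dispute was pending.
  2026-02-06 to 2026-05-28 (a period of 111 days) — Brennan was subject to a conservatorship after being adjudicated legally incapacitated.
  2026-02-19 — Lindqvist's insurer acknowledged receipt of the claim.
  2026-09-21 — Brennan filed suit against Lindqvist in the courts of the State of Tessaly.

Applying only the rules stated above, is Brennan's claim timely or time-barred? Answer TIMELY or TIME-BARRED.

Under the discovery rule, the claim accrued on 2021-10-19, when Brennan discovered the injury — not on the 2020-07-14 date of the underlying act.
Adding the 42 months base period to 2021-10-19 gives a deadline of 2025-04-19, before any tolling.
Because the emergency suspension of filing deadlines ran from 2023-10-25 to 2024-07-18, the deadline is extended by 267 days to 2026-01-11.
The period was tolled for 123 days by the pending related arbitration (2024-12-17 to 2025-04-19), pushing the deadline to 2026-05-14.
Because the plaintiff's legal incapacity ran from 2026-02-06 to 2026-05-28, the deadline is extended by 111 days to 2026-09-02.
None of the other events listed affects the running of the period under the stated rules.
Filing on 2026-09-21 missed the 2026-09-02 deadline — the action is time-barred.

TIME-BARRED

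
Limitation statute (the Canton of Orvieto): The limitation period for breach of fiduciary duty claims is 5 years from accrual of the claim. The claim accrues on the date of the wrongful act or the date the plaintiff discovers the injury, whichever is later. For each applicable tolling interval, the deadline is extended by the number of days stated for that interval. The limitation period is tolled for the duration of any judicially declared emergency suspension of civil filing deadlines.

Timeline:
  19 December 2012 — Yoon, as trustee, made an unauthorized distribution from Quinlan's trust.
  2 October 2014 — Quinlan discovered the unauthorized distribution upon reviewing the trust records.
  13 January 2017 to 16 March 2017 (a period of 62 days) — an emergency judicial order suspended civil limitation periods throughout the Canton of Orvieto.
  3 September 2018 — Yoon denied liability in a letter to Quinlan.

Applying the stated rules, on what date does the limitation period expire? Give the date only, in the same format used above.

3 December 2019

The claim accrued on 2 October 2014 — the later of the 19 December 2012 act and the 2 October 2014 discovery.
Adding the 5 years base period to 2 October 2014 gives a deadline of 2 October 2019, before any tolling.
Because the emergency suspension of filing deadlines ran from 13 January 2017 to 16 March 2017, the deadline is extended by 62 days to 3 December 2019.
Nothing else in the chronology tolls or restarts the period.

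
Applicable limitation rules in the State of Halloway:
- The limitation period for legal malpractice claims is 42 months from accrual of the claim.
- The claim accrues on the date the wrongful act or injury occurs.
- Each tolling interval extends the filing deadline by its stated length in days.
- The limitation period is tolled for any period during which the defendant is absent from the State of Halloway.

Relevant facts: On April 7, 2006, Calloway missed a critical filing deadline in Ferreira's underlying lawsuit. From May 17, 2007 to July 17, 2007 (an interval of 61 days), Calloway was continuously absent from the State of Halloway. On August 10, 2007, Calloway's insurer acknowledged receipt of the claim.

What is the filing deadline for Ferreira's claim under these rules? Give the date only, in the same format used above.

The claim accrued on April 7, 2006, when the wrongful act occurred.
The untolled deadline — 42 months after April 7, 2006 — is October 7, 2009.
The period was tolled for 61 days by the defendant's absence from the jurisdiction (May 17, 2007 to July 17, 2007), pushing the deadline to December 7, 2009.
Nothing else in the chronology tolls or restarts the period.

December 7, 2009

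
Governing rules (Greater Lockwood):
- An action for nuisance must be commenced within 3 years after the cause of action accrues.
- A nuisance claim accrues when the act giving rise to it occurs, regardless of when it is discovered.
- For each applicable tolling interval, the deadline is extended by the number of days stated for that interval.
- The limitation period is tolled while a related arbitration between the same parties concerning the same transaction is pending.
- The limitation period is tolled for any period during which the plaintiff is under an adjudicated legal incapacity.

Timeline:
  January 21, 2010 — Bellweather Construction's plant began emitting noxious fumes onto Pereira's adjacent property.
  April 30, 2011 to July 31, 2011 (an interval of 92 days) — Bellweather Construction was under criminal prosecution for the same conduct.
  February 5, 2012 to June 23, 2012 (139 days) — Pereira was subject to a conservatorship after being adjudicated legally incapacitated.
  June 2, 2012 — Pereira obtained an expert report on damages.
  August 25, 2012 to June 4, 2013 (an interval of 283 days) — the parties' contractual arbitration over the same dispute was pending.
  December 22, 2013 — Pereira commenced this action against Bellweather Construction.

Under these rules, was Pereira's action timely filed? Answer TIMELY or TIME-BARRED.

TIMELY

The limitation period began to run on January 21, 2010.
3 years from January 21, 2010 is January 21, 2013.
Because the plaintiff's legal incapacity ran from February 5, 2012 to June 23, 2012, the deadline is extended by 139 days to June 9, 2013.
The period was tolled for 283 days by the pending related arbitration (August 25, 2012 to June 4, 2013), pushing the deadline to March 19, 2014.
No stated provision tolls the period for a criminal prosecution, so the interval from April 30, 2011 to July 31, 2011 has no effect on the deadline.
The other events in the timeline have no effect on the limitation period under the stated rules.
The December 22, 2013 filing precedes the March 19, 2014 deadline; the claim is timely.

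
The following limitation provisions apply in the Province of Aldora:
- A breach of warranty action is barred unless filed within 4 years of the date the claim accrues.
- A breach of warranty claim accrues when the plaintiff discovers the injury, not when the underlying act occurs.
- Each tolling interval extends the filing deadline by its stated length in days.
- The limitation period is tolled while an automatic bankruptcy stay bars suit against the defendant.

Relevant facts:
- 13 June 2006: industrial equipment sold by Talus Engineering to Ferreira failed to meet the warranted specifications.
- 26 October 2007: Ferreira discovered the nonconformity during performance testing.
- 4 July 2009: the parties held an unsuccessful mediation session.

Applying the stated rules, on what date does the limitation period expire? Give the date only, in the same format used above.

The claim did not accrue until Ferreira discovered the injury on 26 October 2007; the 13 June 2006 act date does not start the clock under the stated rule.
Adding the 4 years base period to 26 October 2007 gives a deadline of 26 October 2011, before any tolling.
The other events in the timeline have no effect on the limitation period under the stated rules.

26 October 2011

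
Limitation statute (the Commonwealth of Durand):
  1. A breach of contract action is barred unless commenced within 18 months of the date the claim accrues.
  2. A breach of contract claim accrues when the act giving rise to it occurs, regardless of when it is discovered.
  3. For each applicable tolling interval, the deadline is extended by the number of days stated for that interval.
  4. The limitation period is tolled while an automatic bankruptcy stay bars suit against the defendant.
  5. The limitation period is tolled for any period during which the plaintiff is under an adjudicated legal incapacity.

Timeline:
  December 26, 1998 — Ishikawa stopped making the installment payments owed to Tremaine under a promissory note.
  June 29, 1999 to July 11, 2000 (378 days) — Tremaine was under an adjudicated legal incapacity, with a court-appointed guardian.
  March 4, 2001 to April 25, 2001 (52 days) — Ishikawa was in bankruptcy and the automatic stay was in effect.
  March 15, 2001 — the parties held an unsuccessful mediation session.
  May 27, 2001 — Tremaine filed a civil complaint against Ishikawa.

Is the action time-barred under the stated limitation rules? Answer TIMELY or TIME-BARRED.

The claim accrued on December 26, 1998, when the wrongful act occurred.
The untolled deadline — 18 months after December 26, 1998 — is June 26, 2000.
The period was tolled for 378 days by the plaintiff's legal incapacity (June 29, 1999 to July 11, 2000), pushing the deadline to July 9, 2001.
The automatic bankruptcy stay from March 4, 2001 to April 25, 2001 tolled the period for 52 days, extending the deadline to August 30, 2001.
Nothing else in the chronology tolls or restarts the period.
Tremaine filed on May 27, 2001, before the August 30, 2001 deadline, so the action is timely.

TIMELY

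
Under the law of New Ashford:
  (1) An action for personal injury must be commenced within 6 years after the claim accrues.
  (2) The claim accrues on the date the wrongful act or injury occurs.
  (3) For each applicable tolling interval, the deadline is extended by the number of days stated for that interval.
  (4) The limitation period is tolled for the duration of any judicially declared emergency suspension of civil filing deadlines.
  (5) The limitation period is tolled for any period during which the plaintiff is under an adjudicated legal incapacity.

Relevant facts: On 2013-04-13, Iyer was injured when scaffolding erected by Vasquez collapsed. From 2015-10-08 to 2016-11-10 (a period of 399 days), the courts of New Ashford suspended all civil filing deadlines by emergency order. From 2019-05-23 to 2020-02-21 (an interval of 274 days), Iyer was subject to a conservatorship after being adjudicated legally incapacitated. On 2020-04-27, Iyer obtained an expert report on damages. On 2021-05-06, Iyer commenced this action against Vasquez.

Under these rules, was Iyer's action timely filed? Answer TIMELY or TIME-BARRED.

The claim accrued on 2013-04-13, when the wrongful act occurred.
6 years from 2013-04-13 is 2019-04-13.
Because the emergency suspension of filing deadlines ran from 2015-10-08 to 2016-11-10, the deadline is extended by 399 days to 2020-05-16.
The period was tolled for 274 days by the plaintiff's legal incapacity (2019-05-23 to 2020-02-21), pushing the deadline to 2021-02-14.
The other events in the timeline have no effect on the limitation period under the stated rules.
The 2021-05-06 filing falls after the 2021-02-14 deadline; the claim is time-barred.

TIME-BARRED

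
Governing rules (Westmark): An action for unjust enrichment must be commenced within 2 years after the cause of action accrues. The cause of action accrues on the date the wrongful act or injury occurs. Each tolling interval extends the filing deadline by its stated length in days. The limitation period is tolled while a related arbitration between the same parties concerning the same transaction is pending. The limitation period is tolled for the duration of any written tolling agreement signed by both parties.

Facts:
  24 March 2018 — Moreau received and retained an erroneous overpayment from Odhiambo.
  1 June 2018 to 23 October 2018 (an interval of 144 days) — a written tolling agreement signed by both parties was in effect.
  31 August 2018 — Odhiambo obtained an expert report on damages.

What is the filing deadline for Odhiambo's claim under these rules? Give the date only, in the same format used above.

The claim accrued on 24 March 2018, when the wrongful act occurred.
2 years from 24 March 2018 is 24 March 2020.
The written tolling agreement from 1 June 2018 to 23 October 2018 tolled the period for 144 days, extending the deadline to 15 August 2020.
Nothing else in the chronology tolls or restarts the period.

15 August 2020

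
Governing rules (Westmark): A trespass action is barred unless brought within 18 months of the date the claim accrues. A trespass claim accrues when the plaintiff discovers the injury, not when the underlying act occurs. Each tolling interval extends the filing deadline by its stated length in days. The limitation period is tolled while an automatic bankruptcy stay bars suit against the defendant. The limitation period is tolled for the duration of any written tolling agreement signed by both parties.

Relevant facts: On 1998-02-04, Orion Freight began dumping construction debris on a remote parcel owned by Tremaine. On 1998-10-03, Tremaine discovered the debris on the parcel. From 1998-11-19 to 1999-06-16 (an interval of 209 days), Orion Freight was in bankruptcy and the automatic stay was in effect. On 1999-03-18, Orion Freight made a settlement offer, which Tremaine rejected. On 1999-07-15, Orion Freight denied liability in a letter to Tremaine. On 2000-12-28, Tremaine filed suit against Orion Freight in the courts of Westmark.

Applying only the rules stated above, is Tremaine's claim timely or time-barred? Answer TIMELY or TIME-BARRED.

The claim did not accrue until Tremaine discovered the injury on 1998-10-03; the 1998-02-04 act date does not start the clock under the stated rule.
The untolled deadline — 18 months after 1998-10-03 — is 2000-04-03.
The period was tolled for 209 days by the automatic bankruptcy stay (1998-11-19 to 1999-06-16), pushing the deadline to 2000-10-29.
The other events in the timeline have no effect on the limitation period under the stated rules.
Filing on 2000-12-28 missed the 2000-10-29 deadline — the action is time-barred.

TIME-BARRED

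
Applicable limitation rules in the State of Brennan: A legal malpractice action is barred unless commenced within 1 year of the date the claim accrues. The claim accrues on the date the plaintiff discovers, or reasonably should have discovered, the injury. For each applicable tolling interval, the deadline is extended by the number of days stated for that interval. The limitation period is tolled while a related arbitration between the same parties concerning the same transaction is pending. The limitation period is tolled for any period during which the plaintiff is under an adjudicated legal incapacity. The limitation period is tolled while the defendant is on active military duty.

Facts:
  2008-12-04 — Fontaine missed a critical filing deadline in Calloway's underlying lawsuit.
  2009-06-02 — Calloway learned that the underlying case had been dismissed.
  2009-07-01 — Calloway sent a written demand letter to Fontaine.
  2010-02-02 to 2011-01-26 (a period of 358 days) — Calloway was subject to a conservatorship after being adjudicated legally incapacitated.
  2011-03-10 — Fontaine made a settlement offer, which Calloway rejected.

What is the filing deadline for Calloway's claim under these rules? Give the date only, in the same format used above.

2011-05-26

The claim did not accrue until Calloway discovered the injury on 2009-06-02; the 2008-12-04 act date does not start the clock under the stated rule.
1 year from 2009-06-02 is 2010-06-02.
The plaintiff's legal incapacity from 2010-02-02 to 2011-01-26 tolled the period for 358 days, extending the deadline to 2011-05-26.
None of the other events listed affects the running of the period under the stated rules.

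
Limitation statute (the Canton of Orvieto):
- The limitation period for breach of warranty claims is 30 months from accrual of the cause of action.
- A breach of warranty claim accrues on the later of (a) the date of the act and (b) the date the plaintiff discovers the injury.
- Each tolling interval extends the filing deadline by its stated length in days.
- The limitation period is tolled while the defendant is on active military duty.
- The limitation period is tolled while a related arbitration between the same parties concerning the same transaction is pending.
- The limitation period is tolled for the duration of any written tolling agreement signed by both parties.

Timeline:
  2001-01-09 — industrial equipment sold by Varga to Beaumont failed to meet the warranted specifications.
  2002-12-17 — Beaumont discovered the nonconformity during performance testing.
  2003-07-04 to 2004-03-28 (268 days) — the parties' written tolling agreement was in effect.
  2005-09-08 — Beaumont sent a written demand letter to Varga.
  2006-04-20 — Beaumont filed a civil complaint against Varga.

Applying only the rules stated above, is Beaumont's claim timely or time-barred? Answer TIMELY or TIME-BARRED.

TIME-BARRED

The claim accrued on 2002-12-17 — the later of the 2001-01-09 act and the 2002-12-17 discovery.
Adding the 30 months base period to 2002-12-17 gives a deadline of 2005-06-17, before any tolling.
The written tolling agreement from 2003-07-04 to 2004-03-28 tolled the period for 268 days, extending the deadline to 2006-03-12.
None of the other events listed affects the running of the period under the stated rules.
Filing on 2006-04-20 missed the 2006-03-12 deadline — the action is time-barred.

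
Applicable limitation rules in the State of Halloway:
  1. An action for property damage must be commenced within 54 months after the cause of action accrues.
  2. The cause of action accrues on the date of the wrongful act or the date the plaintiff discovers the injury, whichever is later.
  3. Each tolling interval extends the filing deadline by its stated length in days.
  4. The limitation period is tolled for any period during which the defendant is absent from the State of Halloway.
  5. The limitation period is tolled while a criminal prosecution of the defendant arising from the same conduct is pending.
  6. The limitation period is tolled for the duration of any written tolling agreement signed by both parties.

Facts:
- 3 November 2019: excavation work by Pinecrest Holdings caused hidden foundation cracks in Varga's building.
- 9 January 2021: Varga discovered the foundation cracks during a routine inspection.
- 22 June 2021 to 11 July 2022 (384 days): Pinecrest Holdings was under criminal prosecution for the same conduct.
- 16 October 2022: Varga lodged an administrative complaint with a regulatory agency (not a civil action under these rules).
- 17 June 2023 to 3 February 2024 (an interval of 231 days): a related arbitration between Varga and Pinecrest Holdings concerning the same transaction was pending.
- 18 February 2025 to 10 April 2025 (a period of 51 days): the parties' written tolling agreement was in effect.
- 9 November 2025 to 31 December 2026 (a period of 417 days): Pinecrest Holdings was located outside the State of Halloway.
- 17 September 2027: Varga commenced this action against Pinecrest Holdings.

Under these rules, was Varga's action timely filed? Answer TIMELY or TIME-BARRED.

TIMELY

Because discovery on 9 January 2021 post-dates the 3 November 2019 act, accrual under the later-of rule falls on 9 January 2021.
54 months from 9 January 2021 is 9 July 2025.
Because the pending criminal prosecution ran from 22 June 2021 to 11 July 2022, the deadline is extended by 384 days to 28 July 2026.
The written tolling agreement from 18 February 2025 to 10 April 2025 tolled the period for 51 days, extending the deadline to 17 September 2026.
Because the defendant's absence from the jurisdiction ran from 9 November 2025 to 31 December 2026, the deadline is extended by 417 days to 8 November 2027.
The pending related arbitration from 17 June 2023 to 3 February 2024 does not toll the period, because no stated rule makes a pending arbitration a tolling event.
None of the other events listed affects the running of the period under the stated rules.
The 17 September 2027 filing precedes the 8 November 2027 deadline; the claim is timely.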